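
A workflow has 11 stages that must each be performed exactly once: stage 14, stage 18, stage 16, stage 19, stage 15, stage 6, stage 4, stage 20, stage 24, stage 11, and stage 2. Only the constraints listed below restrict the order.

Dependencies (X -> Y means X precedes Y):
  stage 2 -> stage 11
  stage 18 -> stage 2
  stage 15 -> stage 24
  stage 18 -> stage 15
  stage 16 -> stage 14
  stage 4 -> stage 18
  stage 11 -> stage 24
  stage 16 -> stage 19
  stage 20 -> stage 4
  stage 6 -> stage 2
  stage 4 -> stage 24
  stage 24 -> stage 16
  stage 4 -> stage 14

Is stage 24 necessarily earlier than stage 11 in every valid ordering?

There is a chain stage 11 → stage 24, which puts stage 11 before stage 24.
So stage 24 does not have to come before stage 11 — it cannot.

No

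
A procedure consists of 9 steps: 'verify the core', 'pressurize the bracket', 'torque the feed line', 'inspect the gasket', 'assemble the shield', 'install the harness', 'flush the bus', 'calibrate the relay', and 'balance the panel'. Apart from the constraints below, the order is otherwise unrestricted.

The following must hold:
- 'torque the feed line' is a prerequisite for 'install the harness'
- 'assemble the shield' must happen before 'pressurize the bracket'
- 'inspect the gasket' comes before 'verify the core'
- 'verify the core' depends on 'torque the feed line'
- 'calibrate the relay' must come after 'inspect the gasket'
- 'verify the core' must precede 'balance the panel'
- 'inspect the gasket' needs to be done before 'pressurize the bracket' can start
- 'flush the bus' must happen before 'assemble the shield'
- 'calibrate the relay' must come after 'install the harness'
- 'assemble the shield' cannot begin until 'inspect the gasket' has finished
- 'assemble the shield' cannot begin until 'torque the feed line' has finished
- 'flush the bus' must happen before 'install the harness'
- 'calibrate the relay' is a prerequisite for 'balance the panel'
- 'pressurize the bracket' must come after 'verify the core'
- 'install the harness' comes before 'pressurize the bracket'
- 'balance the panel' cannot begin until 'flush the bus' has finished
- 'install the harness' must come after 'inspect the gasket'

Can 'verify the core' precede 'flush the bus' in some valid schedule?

The constraints leave 'verify the core' and 'flush the bus' unordered relative to each other; nothing requires 'flush the bus' earlier.
So a valid ordering placing 'verify the core' earlier than 'flush the bus' exists.

Yes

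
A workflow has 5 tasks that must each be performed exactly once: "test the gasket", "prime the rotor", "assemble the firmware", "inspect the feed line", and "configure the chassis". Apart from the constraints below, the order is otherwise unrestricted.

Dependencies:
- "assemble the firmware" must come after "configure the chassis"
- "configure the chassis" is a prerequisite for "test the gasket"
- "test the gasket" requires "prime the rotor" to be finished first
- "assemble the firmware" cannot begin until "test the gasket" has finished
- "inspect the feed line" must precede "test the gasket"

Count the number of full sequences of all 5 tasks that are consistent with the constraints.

3 tasks have no prerequisites ("prime the rotor", "inspect the feed line", "configure the chassis"), so any of them could come first.
Systematically extending each partial ordering one task at a time and counting, there are 6 complete orderings.

6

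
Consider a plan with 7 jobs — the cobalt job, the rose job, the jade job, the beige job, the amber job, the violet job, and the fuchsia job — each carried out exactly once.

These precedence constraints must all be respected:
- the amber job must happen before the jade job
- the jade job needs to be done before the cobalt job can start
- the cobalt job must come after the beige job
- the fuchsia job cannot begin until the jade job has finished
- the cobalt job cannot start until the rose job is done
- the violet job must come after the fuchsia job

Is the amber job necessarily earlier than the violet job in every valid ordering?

Yes

Chaining the stated constraints: the amber job → the jade job → the fuchsia job → the violet job.
Hence the amber job necessarily comes before the violet job.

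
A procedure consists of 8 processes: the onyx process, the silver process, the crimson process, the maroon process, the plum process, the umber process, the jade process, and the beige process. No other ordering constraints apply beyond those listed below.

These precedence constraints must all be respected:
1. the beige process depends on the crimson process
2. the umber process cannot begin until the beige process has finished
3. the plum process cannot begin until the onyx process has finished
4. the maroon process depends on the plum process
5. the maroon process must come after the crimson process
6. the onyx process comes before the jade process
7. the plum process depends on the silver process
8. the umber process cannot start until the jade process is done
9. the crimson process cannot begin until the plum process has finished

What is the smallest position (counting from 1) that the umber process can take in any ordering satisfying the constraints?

7

The processes that are forced before the umber process, directly or transitively, are the onyx process, the silver process, the crimson process, the plum process, the jade process, the beige process. That's 6 processes.
So at minimum 6 processes come before the umber process, putting the umber process no earlier than position 7. That position is achievable by scheduling exactly those predecessors first.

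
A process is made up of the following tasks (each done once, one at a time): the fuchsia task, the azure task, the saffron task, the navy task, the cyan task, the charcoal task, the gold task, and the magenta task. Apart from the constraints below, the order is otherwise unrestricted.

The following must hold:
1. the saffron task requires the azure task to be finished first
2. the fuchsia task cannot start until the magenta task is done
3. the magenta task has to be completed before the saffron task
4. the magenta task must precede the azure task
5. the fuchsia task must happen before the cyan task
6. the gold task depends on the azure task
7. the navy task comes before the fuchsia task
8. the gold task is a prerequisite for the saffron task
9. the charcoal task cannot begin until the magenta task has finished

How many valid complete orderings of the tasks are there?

The tasks with no prerequisites are the navy task, the magenta task; any of them can be placed first.
Counting all ways to extend the partial order to a total order gives 200.

200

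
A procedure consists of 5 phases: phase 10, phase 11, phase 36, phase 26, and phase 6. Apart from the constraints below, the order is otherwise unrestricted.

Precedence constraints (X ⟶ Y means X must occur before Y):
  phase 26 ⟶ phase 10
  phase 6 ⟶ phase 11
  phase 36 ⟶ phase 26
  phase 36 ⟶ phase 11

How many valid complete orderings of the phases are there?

2 phases have no prerequisites (phase 36, phase 6), so any of them could come first.
Enumerating by repeatedly choosing an available phase (one whose prerequisites are all placed) gives 9 distinct complete orderings.

9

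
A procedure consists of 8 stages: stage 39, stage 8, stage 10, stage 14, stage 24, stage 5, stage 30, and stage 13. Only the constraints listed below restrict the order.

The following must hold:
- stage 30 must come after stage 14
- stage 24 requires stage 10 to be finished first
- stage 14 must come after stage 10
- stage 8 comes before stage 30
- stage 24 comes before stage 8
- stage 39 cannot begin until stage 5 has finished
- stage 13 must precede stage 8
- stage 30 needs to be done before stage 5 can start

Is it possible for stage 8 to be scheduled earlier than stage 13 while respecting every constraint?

No

Following stage 13 → stage 8, stage 13 must precede stage 8 in every valid ordering.
So no valid ordering can have stage 8 before stage 13.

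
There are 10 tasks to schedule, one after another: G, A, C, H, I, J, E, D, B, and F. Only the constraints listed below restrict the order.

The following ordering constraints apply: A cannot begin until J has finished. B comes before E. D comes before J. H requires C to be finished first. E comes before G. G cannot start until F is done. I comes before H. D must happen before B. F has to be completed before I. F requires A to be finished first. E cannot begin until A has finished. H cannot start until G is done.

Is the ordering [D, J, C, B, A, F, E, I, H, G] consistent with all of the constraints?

The sequence places H ahead of G.
That contradicts the constraint that G must precede H.

No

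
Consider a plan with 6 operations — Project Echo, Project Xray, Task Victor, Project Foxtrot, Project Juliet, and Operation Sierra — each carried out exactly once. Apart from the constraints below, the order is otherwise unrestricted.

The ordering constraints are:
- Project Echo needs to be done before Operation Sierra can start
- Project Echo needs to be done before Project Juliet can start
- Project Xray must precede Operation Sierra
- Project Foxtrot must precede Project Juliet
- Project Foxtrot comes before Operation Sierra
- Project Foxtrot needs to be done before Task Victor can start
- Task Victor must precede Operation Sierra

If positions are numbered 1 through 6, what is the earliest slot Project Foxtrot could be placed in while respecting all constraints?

1

Nothing is required before Project Foxtrot; it can be the very first operation.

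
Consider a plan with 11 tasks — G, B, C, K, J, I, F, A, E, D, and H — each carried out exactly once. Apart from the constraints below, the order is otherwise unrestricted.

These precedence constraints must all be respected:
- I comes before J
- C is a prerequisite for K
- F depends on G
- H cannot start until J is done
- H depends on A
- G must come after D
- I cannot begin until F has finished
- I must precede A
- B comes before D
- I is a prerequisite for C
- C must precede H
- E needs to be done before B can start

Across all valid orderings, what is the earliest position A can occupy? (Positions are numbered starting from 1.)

7

Every task that must precede A has to come before it. Tracing all chains that end at A, those tasks are: G, B, I, F, E, D — 6 in total.
So at minimum 6 tasks come before A, putting A no earlier than position 7. That position is achievable by scheduling exactly those predecessors first.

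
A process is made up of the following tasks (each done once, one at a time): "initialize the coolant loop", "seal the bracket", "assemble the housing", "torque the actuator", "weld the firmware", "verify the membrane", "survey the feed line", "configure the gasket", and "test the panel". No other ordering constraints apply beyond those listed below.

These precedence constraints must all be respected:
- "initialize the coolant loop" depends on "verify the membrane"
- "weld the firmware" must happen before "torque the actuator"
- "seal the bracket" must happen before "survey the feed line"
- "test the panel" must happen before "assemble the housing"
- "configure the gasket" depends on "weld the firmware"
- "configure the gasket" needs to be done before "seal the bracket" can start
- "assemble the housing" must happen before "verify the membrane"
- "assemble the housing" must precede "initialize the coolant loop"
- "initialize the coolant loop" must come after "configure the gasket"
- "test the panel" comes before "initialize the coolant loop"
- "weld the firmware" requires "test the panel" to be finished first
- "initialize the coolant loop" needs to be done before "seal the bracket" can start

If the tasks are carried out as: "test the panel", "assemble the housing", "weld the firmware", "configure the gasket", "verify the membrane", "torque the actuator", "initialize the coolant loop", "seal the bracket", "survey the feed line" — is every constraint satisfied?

Yes

Going through the constraints one by one, each required predecessor appears earlier in the sequence than its dependent — e.g. "test the panel" (position 1) is before "initialize the coolant loop" (position 7), as required.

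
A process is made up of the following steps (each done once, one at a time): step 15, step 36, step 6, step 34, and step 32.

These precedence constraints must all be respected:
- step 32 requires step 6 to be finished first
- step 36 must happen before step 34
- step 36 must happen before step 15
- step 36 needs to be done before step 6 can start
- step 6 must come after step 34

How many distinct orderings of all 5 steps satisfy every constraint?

4

Step 36 is the only step with nothing required before it, so every ordering starts there.
Systematically extending each partial ordering one step at a time and counting, there are 4 complete orderings.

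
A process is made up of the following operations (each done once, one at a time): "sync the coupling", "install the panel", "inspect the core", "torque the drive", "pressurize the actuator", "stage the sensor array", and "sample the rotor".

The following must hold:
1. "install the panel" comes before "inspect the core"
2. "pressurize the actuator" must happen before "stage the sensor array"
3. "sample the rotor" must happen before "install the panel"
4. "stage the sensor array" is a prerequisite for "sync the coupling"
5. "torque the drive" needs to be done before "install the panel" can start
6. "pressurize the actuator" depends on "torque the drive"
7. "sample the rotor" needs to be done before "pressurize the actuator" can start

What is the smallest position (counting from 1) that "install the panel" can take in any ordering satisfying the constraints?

Every operation that must precede "install the panel" has to come before it. Tracing all chains that end at "install the panel", those operations are: "torque the drive", "sample the rotor" — 2 in total.
With 2 mandatory predecessors, the earliest "install the panel" can sit is position 2+1 = 3, and placing just those 2 first achieves it.

3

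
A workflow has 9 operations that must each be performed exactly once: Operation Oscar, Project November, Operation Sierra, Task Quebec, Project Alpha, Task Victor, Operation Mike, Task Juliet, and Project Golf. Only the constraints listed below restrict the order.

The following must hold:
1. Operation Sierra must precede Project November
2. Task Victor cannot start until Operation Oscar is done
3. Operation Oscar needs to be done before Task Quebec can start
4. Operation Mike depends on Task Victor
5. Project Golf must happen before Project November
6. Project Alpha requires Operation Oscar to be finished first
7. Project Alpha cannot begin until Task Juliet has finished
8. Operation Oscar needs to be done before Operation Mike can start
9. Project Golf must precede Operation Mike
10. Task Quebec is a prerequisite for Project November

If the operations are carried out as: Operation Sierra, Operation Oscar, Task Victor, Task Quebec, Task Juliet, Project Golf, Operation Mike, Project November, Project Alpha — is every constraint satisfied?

Yes

Checking each listed constraint against this order: for instance, Operation Sierra is in position 1 and Project November in position 8, so that constraint holds — and the remaining constraints check out the same way.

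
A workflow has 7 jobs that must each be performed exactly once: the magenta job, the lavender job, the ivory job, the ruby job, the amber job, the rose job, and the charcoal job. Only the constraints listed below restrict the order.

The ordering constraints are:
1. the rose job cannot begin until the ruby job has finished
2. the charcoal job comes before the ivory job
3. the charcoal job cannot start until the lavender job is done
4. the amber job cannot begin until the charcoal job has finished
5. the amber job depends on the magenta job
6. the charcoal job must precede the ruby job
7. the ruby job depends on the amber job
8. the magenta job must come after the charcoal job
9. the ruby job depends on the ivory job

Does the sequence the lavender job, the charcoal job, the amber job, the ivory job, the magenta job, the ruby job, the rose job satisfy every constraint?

No

The sequence places the amber job ahead of the magenta job.
Since the magenta job is required before the amber job, the ordering is invalid.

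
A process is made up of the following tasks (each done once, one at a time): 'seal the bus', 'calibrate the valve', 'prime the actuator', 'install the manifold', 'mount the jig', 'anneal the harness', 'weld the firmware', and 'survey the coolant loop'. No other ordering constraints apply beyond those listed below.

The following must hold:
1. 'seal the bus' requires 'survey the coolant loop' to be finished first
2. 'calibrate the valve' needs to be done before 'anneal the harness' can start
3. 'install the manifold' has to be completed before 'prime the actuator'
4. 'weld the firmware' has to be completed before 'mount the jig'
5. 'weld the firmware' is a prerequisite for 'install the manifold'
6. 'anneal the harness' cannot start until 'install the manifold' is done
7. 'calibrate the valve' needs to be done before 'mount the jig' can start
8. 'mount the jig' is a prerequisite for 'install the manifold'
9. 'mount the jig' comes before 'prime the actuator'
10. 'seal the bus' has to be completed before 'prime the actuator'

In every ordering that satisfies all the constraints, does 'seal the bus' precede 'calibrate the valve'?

'seal the bus' and 'calibrate the valve' are not related by any chain of constraints.
So 'seal the bus' can come before 'calibrate the valve' or after — it is not forced.

No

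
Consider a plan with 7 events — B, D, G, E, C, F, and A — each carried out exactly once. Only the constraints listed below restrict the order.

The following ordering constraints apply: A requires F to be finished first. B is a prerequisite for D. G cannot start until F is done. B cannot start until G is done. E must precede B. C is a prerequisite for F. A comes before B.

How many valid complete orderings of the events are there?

10

2 events have no prerequisites (E, C), so any of them could come first.
Systematically extending each partial ordering one event at a time and counting, there are 10 complete orderings.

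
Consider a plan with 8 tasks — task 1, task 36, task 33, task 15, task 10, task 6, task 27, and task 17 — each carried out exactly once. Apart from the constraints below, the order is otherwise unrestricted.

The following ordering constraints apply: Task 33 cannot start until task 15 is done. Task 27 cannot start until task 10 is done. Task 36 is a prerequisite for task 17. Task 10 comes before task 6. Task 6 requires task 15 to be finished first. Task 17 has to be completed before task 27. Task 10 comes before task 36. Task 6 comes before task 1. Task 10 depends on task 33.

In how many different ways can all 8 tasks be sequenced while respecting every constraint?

Task 15 is the only task with nothing required before it, so every ordering starts there.
Systematically extending each partial ordering one task at a time and counting, there are 10 complete orderings.

10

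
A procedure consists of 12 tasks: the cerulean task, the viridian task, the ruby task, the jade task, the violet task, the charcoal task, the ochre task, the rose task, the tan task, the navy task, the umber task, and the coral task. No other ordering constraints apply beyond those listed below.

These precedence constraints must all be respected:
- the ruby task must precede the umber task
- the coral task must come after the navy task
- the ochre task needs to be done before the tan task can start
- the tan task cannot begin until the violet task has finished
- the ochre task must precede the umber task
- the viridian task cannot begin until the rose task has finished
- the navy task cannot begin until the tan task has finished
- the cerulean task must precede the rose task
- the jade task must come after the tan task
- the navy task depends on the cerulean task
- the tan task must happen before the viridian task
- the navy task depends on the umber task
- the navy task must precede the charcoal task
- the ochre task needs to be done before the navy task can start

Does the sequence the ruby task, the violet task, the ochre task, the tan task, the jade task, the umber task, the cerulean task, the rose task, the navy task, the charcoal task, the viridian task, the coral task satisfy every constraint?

Yes

Checking each listed constraint against this order: for instance, the tan task is in position 4 and the viridian task in position 11, so that constraint holds — and the remaining constraints check out the same way.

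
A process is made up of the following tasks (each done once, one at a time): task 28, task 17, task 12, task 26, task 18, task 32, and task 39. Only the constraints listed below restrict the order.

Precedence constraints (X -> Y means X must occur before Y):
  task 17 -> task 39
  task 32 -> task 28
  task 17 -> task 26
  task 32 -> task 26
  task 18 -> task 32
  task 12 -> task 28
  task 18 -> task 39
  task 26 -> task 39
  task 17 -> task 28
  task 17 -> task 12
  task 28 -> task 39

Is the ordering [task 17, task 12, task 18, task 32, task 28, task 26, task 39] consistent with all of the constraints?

Yes

Every stated constraint is respected: task 17 sits at position 1, ahead of task 39 at position 7, and each of the other listed pairs likewise has the predecessor earlier in the sequence.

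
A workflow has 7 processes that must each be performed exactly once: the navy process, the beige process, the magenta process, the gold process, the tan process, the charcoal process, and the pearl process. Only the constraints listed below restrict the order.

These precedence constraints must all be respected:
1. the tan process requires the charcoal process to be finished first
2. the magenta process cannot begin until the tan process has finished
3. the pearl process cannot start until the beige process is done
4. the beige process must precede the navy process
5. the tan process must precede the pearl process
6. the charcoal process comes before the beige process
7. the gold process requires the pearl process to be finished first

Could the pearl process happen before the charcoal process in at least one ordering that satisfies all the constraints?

The constraints give a chain the charcoal process → the beige process → the pearl process, which forces the charcoal process before the pearl process.
Hence the pearl process can never be scheduled before the charcoal process.

No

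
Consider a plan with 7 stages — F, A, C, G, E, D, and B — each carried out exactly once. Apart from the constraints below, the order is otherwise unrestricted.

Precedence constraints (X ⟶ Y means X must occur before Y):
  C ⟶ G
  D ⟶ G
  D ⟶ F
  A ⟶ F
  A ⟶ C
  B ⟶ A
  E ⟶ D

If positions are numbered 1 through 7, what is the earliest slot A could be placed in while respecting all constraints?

2

The only stage forced before A (directly or transitively) is B.
So at minimum 1 stage comes before A, putting A no earlier than position 2. That position is achievable by scheduling exactly that predecessor first.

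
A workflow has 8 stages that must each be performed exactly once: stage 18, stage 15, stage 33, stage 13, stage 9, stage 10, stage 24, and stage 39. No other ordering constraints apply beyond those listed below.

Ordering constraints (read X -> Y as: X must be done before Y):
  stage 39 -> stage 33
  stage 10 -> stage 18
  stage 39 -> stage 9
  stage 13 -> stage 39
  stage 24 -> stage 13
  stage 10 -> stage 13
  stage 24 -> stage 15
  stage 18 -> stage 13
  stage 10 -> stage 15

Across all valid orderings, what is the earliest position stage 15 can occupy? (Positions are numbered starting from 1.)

Working backwards through the constraints from stage 15, its full set of required predecessors is stage 10, stage 24 — 2 of them.
With 2 mandatory predecessors, the earliest stage 15 can sit is position 2+1 = 3, and placing just those 2 first achieves it.

3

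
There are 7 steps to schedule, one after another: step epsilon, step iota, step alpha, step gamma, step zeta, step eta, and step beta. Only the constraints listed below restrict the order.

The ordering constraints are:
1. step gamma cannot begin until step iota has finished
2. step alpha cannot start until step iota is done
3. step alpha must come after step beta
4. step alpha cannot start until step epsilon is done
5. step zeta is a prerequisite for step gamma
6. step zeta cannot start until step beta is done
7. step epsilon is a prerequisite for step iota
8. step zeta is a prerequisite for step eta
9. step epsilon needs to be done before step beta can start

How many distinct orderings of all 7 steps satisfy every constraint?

24

Only step epsilon has no prerequisites, so it must go first.
Systematically extending each partial ordering one step at a time and counting, there are 24 complete orderings.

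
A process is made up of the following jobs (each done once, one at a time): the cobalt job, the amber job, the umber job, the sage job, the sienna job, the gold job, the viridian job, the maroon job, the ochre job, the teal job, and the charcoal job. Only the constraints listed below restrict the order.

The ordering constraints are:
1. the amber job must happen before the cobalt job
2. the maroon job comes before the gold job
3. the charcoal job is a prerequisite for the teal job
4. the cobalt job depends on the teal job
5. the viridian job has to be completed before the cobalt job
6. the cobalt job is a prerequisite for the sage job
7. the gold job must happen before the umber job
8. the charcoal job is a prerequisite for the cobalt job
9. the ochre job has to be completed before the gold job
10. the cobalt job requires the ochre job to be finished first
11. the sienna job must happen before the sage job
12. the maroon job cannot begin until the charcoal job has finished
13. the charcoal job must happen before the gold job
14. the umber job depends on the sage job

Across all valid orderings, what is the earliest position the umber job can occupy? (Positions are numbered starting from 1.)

11

Working backwards through the constraints from the umber job, its full set of required predecessors is the cobalt job, the amber job, the sage job, the sienna job, the gold job, the viridian job, the maroon job, the ochre job, the teal job, the charcoal job — 10 of them.
With 10 mandatory predecessors, the earliest the umber job can sit is position 10+1 = 11, and placing just those 10 first achieves it.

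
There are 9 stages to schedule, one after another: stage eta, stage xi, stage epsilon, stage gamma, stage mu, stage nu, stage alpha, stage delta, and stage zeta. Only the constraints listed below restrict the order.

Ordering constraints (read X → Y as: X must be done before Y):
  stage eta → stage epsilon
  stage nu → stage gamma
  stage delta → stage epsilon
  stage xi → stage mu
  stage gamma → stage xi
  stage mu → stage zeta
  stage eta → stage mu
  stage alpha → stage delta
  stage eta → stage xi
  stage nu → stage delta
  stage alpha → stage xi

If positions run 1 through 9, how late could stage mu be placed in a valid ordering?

8

Following the constraints forward from stage mu, its only required successor is stage zeta.
With 1 mandatory successor out of 9 stages total, the latest slot for stage mu is 9−1 = 8, and it's reachable by doing all non-successors before stage mu.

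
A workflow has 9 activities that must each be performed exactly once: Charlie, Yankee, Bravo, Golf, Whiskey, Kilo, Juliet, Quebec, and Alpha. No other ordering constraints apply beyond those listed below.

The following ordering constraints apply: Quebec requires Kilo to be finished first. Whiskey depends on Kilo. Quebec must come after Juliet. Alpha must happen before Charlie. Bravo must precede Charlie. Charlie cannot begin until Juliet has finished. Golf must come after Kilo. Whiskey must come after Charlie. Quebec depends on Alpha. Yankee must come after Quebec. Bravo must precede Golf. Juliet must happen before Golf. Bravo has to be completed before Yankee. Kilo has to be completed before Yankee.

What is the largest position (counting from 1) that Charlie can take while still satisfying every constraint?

8

The only activity forced after Charlie (directly or by a chain) is Whiskey.
So at least 1 activity follows Charlie, putting Charlie no later than position 8. That position is achievable by scheduling everything else first.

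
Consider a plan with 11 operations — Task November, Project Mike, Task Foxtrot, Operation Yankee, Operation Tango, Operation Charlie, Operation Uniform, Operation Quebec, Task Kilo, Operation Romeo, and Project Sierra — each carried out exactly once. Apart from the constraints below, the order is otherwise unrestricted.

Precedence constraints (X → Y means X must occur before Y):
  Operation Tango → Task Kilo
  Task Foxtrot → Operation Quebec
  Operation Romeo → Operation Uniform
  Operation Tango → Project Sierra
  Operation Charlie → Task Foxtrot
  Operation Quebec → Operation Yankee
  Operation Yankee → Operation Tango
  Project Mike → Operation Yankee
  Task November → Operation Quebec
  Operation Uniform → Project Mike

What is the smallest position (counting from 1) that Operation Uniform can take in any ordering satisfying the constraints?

The only operation forced before Operation Uniform (directly or transitively) is Operation Romeo.
So at minimum 1 operation comes before Operation Uniform, putting Operation Uniform no earlier than position 2. That position is achievable by scheduling exactly that predecessor first.

2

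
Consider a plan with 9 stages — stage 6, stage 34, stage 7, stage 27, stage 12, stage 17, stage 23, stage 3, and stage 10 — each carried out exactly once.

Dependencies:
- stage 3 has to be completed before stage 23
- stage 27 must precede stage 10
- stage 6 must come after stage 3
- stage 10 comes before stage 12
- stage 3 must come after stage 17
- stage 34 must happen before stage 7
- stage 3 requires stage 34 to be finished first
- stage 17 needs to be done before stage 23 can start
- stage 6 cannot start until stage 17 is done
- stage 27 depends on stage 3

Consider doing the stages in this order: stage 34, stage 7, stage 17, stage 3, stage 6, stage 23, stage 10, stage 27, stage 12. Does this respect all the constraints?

Here stage 27 comes after stage 10.
Since stage 27 is required before stage 10, the ordering is invalid.

No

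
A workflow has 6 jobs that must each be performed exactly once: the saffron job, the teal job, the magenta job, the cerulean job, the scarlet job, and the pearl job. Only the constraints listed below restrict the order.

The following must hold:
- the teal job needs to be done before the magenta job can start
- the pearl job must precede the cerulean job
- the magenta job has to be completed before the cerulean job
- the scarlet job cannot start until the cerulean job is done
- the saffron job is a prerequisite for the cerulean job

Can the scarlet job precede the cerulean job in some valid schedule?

No

The constraints give a chain the cerulean job → the scarlet job, which forces the cerulean job before the scarlet job.
So no valid ordering can have the scarlet job before the cerulean job.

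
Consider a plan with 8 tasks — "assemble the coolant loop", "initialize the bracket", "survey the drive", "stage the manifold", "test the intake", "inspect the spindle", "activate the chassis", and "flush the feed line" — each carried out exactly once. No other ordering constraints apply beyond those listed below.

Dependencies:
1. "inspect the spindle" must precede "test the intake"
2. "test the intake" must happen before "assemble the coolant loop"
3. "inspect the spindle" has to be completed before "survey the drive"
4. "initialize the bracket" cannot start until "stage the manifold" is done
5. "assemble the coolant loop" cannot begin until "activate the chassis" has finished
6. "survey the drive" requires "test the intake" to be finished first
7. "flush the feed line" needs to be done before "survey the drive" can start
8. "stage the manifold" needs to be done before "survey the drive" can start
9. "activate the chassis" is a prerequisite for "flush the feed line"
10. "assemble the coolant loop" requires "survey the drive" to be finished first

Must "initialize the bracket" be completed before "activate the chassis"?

No

No chain of constraints connects "initialize the bracket" to "activate the chassis" in either direction.
So "initialize the bracket" can come before "activate the chassis" or after — it is not forced.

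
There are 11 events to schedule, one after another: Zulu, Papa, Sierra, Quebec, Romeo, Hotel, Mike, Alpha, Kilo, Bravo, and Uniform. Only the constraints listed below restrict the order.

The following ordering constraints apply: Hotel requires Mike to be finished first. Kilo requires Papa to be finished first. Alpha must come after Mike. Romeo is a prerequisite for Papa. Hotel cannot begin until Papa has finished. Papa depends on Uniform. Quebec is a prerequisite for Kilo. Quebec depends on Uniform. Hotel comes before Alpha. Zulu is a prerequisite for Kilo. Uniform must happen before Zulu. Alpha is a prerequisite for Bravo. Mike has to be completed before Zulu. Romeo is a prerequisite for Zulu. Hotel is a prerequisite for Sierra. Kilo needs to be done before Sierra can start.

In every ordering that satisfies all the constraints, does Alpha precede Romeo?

No

The constraints actually force Romeo before Alpha (via Romeo → Papa → Hotel → Alpha), not the other way around.
So Alpha never precedes Romeo.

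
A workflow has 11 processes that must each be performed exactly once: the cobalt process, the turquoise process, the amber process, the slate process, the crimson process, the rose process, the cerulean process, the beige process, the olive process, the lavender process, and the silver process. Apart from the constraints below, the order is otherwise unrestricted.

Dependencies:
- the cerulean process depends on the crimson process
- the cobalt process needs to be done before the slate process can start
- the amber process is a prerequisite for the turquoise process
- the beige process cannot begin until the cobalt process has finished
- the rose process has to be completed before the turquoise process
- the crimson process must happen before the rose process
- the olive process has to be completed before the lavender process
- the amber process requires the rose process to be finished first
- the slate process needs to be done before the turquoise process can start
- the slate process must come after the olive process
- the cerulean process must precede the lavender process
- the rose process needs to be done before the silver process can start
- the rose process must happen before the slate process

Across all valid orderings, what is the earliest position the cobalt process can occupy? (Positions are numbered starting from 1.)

1

Nothing is required before the cobalt process; it can be the very first process.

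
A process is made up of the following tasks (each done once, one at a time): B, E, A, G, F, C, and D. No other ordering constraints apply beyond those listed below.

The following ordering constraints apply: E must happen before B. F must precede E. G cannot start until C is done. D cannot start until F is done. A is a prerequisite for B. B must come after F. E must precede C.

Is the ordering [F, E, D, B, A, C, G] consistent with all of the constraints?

Here A comes after B.
Since A is required before B, the ordering is invalid.

No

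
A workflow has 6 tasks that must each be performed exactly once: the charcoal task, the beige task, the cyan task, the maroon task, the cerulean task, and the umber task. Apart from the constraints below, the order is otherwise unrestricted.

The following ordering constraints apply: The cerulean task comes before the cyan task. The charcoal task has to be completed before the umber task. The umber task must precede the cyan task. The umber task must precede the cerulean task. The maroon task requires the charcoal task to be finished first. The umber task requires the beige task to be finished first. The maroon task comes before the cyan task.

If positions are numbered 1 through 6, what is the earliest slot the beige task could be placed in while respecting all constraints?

The beige task has no prerequisites at all, so it can go in position 1.

1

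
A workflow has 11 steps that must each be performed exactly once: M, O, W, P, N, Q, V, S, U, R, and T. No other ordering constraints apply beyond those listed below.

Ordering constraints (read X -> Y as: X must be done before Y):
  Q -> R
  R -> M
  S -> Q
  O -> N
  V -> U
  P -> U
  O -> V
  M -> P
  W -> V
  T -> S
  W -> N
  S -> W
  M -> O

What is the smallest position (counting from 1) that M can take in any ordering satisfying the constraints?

5

Working backwards through the constraints from M, its full set of required predecessors is Q, S, R, T — 4 of them.
So at minimum 4 steps come before M, putting M no earlier than position 5. That position is achievable by scheduling exactly those predecessors first.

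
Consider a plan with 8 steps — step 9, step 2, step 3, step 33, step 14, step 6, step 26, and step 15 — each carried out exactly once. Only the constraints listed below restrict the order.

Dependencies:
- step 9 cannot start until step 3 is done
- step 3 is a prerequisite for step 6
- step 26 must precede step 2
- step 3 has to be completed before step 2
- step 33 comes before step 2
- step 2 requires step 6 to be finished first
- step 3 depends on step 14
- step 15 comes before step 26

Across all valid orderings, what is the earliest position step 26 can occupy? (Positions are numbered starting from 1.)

The only step forced before step 26 (directly or transitively) is step 15.
With 1 mandatory predecessor, the earliest step 26 can sit is position 1+1 = 2, and placing just that one first achieves it.

2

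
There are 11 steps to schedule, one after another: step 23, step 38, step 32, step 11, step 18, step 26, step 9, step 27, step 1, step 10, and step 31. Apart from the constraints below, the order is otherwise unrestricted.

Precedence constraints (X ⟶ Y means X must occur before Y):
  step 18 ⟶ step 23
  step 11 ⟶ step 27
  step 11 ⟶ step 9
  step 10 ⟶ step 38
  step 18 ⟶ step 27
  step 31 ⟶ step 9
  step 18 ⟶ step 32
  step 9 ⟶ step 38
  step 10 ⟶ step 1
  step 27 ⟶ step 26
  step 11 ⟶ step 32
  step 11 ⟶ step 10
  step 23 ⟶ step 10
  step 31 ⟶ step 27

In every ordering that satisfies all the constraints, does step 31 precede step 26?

There is a constraint chain step 31 → step 27 → step 26.
That forces step 31 before step 26 in every valid schedule.

Yes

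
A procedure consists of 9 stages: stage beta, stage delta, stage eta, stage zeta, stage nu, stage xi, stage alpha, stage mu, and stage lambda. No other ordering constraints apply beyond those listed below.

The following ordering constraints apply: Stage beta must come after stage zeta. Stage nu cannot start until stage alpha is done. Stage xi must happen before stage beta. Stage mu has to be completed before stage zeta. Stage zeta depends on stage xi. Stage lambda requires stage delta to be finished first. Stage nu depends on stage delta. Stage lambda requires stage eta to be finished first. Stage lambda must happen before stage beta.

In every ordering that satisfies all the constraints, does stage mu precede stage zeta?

Yes

Following the dependencies: stage mu → stage zeta.
That forces stage mu before stage zeta in every valid schedule.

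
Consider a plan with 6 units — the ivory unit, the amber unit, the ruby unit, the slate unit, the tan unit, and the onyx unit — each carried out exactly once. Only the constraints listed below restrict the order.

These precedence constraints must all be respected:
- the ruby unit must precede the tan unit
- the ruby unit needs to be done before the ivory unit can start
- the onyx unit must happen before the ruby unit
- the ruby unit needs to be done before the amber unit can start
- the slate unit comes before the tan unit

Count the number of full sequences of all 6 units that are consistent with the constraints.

24

2 units have no prerequisites (the slate unit, the onyx unit), so any of them could come first.
Enumerating by repeatedly choosing an available unit (one whose prerequisites are all placed) gives 24 distinct complete orderings.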